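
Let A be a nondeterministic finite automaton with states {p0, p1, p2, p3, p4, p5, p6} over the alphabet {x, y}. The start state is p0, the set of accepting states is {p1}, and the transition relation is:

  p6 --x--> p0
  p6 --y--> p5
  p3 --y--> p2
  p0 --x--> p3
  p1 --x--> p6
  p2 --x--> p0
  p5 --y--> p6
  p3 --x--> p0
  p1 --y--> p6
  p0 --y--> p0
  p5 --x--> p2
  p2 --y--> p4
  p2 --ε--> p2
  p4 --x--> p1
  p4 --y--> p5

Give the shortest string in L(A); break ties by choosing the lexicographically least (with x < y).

A breadth-first search from p0 reaches an accepting state first via the path p0 → p3 → p2 → p4 → p1 on input xyyx.
No string of length < 4 is accepted (BFS exhausts all shorter strings without reaching an accepting state), and xyyx is the lexicographically least accepting string of length 4.

xyyx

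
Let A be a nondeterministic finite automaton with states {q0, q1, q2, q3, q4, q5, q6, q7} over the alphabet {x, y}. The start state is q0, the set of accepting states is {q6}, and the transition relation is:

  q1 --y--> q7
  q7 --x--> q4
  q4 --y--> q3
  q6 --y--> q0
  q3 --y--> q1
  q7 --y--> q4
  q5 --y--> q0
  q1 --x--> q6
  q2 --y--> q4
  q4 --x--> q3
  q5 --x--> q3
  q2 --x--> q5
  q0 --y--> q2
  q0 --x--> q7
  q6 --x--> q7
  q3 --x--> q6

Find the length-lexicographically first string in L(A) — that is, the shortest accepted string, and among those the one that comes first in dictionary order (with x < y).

A breadth-first search from q0 reaches an accepting state first via the path q0 → q7 → q4 → q3 → q6 on input xxxx.
No string of length < 4 is accepted (BFS exhausts all shorter strings without reaching an accepting state), and xxxx is the lexicographically least accepting string of length 4.

xxxx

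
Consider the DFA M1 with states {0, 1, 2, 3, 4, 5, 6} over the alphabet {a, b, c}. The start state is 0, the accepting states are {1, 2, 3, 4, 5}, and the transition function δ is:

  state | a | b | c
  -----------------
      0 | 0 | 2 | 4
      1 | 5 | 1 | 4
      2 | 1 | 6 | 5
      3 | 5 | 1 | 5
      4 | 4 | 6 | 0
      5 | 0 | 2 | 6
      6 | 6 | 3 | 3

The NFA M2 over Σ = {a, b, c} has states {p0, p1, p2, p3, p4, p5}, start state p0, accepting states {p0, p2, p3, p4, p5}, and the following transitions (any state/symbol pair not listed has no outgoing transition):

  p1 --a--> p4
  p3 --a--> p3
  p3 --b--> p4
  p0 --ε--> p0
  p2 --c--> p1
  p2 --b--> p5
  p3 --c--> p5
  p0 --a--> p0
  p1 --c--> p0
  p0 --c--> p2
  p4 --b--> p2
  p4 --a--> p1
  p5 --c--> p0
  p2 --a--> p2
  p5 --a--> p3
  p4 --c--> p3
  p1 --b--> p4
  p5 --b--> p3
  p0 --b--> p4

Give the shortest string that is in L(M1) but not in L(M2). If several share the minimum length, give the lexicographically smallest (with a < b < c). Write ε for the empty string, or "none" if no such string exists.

ba

The string ba is accepted by M1 but not by M2.
No shorter string lies in the difference, and ba is the lexicographically first length-2 string in L(M1) \ L(M2).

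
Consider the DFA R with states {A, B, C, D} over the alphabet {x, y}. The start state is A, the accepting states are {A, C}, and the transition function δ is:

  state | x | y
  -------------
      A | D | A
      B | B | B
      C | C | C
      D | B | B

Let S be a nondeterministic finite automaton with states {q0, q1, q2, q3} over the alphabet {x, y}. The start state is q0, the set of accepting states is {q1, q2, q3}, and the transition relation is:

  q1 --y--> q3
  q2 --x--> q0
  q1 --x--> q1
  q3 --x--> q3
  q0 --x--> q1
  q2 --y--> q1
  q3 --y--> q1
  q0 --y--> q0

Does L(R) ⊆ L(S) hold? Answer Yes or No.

The empty string ε is in L(R) but not in L(S).
So L(R) ⊄ L(S).

No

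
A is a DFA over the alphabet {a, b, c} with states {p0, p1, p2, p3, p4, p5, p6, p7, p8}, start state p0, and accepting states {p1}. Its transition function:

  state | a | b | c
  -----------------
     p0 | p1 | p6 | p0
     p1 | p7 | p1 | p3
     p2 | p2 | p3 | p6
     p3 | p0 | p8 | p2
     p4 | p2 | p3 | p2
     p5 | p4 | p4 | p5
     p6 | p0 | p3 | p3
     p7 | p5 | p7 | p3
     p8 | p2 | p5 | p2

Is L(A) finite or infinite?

State p0 is reachable from the start and can reach an accepting state, and it lies on the cycle p0 → p0.
Traversing that cycle any number of times yields accepted strings of unbounded length, so the language is infinite.

infinite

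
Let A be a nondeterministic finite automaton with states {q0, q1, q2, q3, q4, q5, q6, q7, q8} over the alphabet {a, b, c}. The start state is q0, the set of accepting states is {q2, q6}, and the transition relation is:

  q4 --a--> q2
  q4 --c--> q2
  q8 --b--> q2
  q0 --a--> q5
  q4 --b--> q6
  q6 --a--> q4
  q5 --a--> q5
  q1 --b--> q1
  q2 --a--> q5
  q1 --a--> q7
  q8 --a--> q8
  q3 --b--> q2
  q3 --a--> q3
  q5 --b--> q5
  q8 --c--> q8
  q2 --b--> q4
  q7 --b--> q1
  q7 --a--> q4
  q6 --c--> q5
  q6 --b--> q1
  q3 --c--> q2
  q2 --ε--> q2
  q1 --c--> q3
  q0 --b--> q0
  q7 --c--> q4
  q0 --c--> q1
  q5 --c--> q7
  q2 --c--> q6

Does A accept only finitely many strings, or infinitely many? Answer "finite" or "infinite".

State q0 is reachable from the start and can reach an accepting state, and it lies on the cycle q0 → q0.
Traversing that cycle any number of times yields accepted strings of unbounded length, so the language is infinite.

infinite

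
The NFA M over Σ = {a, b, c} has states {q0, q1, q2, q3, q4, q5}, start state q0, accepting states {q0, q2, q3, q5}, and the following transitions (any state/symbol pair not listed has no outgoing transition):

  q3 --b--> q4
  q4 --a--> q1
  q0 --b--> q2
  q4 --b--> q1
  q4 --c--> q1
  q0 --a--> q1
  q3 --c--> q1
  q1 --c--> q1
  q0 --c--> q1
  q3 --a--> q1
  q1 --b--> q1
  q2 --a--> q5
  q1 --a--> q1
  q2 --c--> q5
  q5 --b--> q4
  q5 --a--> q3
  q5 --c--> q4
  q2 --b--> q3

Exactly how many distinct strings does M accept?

The useful subgraph on states {q0, q2, q3, q5} is acyclic, so L(M) is finite; the longest accepting path visits 4 useful states, giving maximum string length 3.
Counting accepting paths from q0 by length: 1 of length 0, 1 of length 1, 3 of length 2, 2 of length 3. Total 7.

7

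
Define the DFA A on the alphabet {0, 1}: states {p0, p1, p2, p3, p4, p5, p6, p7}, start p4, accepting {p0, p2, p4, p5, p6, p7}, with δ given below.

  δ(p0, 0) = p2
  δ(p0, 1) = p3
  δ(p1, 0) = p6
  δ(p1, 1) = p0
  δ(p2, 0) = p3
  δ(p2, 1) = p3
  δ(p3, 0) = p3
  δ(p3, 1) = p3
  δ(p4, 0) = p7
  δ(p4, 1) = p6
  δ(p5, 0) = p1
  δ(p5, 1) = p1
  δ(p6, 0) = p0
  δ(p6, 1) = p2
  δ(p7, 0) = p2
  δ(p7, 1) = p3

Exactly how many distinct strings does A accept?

7

The useful subgraph on states {p0, p2, p4, p6, p7} is acyclic, so L(A) is finite; the longest accepting path visits 4 useful states, giving maximum string length 3.
Counting accepting paths from p4 by length: 1 of length 0, 2 of length 1, 3 of length 2, 1 of length 3. Total 7.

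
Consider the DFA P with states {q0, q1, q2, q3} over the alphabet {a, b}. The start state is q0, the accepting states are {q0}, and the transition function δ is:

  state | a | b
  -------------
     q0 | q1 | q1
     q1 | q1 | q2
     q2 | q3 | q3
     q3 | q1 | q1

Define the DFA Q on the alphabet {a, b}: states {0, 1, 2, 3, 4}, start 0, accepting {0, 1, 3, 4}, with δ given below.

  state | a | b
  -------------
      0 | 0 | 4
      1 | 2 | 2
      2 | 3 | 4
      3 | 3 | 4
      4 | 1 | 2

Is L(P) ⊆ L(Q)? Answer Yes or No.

Yes

Exploring the product automaton P × Q from the start pair (q0, 0), following both machines on each input symbol, reaches 12 state pairs: (q0, 0), (q1, 0), (q1, 4), (q2, 4), (q1, 1), (q2, 2), (q3, 1), (q3, 2), (q1, 2), (q3, 3), (q3, 4), (q1, 3).
P accepts in {q0} and Q accepts in {0, 1, 3, 4}. The reachable pairs whose P-component is accepting are (q0, 0); in each of them the Q-component is accepting too, so the product for L(P) \ L(Q) (P-component accepting, Q-component rejecting) has no reachable accepting pair and the difference is empty.
Hence every string in L(P) is also in L(Q).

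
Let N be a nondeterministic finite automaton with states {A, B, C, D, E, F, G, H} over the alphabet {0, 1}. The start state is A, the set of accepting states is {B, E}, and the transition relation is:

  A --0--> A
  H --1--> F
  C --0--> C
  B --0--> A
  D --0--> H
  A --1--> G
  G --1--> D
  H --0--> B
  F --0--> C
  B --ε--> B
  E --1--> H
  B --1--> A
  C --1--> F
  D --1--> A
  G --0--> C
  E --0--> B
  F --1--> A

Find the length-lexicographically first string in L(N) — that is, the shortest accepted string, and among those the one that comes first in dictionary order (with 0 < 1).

A breadth-first search from A reaches an accepting state first via the path A → G → D → H → B on input 1100.
No string of length < 4 is accepted (BFS exhausts all shorter strings without reaching an accepting state), and 1100 is the lexicographically least accepting string of length 4.

1100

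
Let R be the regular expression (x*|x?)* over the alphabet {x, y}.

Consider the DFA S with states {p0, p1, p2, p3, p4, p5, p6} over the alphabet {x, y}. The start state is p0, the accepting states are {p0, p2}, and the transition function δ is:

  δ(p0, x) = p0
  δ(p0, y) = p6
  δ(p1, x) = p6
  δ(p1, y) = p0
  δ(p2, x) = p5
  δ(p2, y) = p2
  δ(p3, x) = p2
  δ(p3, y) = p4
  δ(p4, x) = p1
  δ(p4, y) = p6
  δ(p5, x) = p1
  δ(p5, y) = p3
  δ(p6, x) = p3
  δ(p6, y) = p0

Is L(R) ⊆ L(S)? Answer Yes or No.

Converting the expression R to a DFA (subset construction, then merging equivalent states) gives the minimal DFA with states {r0, r1}, start state r0, accepting states {r0} and transitions r0: x→r0, y→r1; r1: x→r1, y→r1.
Exploring the product automaton R × S from the start pair (r0, p0), following both machines on each input symbol, reaches 8 state pairs: (r0, p0), (r1, p6), (r1, p3), (r1, p0), (r1, p2), (r1, p4), (r1, p5), (r1, p1).
R accepts in {r0} and S accepts in {p0, p2}. The reachable pairs whose R-component is accepting are (r0, p0); in each of them the S-component is accepting too, so the product for L(R) \ L(S) (R-component accepting, S-component rejecting) has no reachable accepting pair and the difference is empty.
Hence every string in L(R) is also in L(S).

Yes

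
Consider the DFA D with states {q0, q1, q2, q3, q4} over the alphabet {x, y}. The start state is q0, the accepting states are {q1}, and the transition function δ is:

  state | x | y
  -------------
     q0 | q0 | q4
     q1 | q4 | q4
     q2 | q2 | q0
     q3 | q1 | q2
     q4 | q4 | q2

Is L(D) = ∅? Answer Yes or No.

The states reachable from the start state are {q0, q2, q4}.
None of the accepting states {q1} is reachable, so no string is accepted and L(D) = ∅.

Yes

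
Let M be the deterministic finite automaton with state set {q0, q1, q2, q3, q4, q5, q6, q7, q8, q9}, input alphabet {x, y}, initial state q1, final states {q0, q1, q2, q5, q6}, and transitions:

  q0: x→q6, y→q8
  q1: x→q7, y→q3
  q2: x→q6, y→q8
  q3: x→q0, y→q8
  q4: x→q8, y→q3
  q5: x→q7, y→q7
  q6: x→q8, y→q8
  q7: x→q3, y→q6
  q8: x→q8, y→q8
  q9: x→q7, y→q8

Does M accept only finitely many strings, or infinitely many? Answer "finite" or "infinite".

The useful states (reachable from q1 and able to reach an accepting state) are {q0, q1, q3, q6, q7}.
Restricted to these states the transition graph has no cycle, so every accepting path has bounded length and L is finite.

finite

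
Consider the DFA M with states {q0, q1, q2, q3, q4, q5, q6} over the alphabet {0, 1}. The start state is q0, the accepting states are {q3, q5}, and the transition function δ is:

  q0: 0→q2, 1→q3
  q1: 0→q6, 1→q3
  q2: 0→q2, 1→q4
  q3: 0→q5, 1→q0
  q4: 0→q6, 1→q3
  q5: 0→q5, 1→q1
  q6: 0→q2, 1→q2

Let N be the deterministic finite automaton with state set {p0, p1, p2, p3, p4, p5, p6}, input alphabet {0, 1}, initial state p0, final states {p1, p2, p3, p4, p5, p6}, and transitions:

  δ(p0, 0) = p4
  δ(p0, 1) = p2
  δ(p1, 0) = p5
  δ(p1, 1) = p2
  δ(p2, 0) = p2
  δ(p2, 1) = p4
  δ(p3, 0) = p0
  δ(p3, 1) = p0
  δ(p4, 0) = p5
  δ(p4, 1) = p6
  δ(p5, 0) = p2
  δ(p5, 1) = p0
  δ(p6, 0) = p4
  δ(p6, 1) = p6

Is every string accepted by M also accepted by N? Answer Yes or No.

Yes

Exploring the product automaton M × N from the start pair (q0, p0), following both machines on each input symbol, reaches 24 state pairs: (q0, p0), (q2, p4), (q3, p2), (q2, p5), (q4, p6), (q5, p2), (q0, p4), (q2, p2), (q4, p0), (q6, p4), (q3, p6), (q1, p4), (q4, p4), (q2, p6), (q5, p4), (q0, p6), (q6, p5), (q5, p5), (q1, p6), (q2, p0), (q1, p0), (q4, p2), (q6, p2), (q3, p4).
M accepts in {q3, q5} and N accepts in {p1, p2, p3, p4, p5, p6}. The reachable pairs whose M-component is accepting are (q3, p2), (q5, p2), (q3, p6), (q5, p4), (q5, p5), (q3, p4); in each of them the N-component is accepting too, so the product for L(M) \ L(N) (M-component accepting, N-component rejecting) has no reachable accepting pair and the difference is empty.
Hence every string in L(M) is also in L(N).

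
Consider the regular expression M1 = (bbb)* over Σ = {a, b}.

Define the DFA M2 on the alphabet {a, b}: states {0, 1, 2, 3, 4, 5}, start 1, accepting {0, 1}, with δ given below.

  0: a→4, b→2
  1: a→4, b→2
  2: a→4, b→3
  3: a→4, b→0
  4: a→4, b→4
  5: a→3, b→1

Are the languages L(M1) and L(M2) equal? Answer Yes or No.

Yes

Converting the expression M1 to a DFA (subset construction, then merging equivalent states) gives the minimal DFA with states {r0, r1, r2, r3}, start state r0, accepting states {r0} and transitions r0: a→r1, b→r2; r1: a→r1, b→r1; r2: a→r1, b→r3; r3: a→r1, b→r0.
Exploring the product automaton M1 × M2 from the start pair (r0, 1), following both machines on each input symbol, reaches 5 state pairs: (r0, 1), (r1, 4), (r2, 2), (r3, 3), (r0, 0).
M1 accepts in {r0} and M2 accepts in {0, 1}. In every reachable pair the two components are either both accepting — (r0, 1), (r0, 0) — or both non-accepting, so no string is accepted by exactly one of the machines: L(M1) \ L(M2) and L(M2) \ L(M1) are both empty.
Hence every string is accepted by M1 iff it is accepted by M2, and the two languages coincide.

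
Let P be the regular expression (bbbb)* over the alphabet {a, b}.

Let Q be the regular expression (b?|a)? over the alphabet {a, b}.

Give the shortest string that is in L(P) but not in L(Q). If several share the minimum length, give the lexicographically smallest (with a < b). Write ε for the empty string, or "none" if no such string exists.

The string bbbb is accepted by P but not by Q.
No shorter string lies in the difference, and bbbb is the lexicographically first length-4 string in L(P) \ L(Q).

bbbb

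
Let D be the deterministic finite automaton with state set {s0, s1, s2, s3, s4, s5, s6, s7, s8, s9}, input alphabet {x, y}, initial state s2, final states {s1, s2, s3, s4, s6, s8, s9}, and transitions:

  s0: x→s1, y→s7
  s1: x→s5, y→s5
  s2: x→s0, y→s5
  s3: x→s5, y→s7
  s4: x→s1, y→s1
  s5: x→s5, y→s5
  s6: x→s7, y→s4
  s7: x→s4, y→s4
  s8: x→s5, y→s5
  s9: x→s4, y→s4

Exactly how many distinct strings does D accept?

8

The useful subgraph on states {s0, s1, s2, s4, s7} is acyclic, so L(D) is finite; the longest accepting path visits 5 useful states, giving maximum string length 4.
Counting accepting paths from s2 by length: 1 of length 0, 1 of length 2, 2 of length 3, 4 of length 4. Total 8.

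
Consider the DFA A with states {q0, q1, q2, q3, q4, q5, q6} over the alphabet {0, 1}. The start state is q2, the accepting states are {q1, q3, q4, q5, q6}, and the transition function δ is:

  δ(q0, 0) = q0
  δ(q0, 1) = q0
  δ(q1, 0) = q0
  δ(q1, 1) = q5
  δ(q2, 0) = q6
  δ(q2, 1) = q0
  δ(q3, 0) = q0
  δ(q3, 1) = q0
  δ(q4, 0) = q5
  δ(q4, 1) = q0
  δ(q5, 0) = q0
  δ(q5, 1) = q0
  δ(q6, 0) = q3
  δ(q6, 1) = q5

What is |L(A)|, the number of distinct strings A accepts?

The useful subgraph on states {q2, q3, q5, q6} is acyclic, so L(A) is finite; the longest accepting path visits 3 useful states, giving maximum string length 2.
Counting accepting paths from q2 by length: 1 of length 1, 2 of length 2. Total 3.

3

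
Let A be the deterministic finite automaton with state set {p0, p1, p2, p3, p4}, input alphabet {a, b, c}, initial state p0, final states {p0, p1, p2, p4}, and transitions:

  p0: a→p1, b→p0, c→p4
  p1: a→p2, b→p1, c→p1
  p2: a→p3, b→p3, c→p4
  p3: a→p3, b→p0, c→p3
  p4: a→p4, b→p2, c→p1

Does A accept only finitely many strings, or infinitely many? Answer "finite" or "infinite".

infinite

State p0 is reachable from the start and can reach an accepting state, and it lies on the cycle p0 → p0.
Traversing that cycle any number of times yields accepted strings of unbounded length, so the language is infinite.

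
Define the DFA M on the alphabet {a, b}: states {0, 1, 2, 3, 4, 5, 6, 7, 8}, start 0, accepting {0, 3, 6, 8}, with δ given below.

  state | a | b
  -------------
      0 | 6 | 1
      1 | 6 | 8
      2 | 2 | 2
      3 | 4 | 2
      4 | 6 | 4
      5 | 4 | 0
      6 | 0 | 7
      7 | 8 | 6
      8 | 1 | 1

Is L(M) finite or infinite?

State 1 is reachable from the start and can reach an accepting state, and it lies on the cycle 1 → 8 → 1.
Traversing that cycle any number of times yields accepted strings of unbounded length, so the language is infinite.

infinite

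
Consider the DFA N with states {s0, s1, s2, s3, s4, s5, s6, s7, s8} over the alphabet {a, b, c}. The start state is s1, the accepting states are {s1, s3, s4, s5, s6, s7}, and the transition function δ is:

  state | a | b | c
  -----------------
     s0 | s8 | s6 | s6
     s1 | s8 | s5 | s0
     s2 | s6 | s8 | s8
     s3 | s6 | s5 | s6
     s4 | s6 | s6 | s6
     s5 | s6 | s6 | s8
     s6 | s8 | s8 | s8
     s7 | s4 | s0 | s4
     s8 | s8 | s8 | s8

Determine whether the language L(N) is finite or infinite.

The useful states (reachable from s1 and able to reach an accepting state) are {s0, s1, s5, s6}.
Restricted to these states the transition graph has no cycle, so every accepting path has bounded length and L is finite.

finite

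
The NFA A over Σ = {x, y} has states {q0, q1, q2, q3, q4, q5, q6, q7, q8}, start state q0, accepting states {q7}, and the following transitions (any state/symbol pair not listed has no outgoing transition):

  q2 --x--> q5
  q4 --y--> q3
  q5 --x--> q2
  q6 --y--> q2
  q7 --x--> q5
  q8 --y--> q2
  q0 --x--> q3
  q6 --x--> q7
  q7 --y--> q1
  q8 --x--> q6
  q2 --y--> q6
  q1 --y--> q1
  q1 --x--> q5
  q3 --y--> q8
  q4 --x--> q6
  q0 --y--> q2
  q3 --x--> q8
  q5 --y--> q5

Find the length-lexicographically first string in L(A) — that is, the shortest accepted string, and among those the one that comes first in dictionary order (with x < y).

A breadth-first search from q0 reaches an accepting state first via the path q0 → q2 → q6 → q7 on input yyx.
No string of length < 3 is accepted (BFS exhausts all shorter strings without reaching an accepting state), and yyx is the lexicographically least accepting string of length 3.

yyx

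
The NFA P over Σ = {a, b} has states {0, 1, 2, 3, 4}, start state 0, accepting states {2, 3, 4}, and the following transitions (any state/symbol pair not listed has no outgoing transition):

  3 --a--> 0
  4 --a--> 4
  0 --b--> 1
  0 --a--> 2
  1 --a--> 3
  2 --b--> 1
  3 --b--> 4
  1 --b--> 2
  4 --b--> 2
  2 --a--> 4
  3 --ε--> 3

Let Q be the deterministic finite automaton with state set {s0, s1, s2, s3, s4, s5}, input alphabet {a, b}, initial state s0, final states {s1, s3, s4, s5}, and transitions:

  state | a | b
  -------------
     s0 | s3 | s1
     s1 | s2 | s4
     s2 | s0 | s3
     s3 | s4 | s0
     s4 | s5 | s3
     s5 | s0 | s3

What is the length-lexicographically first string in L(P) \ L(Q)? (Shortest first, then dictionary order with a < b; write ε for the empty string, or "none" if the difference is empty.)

The string ba is accepted by P but not by Q.
No shorter string lies in the difference, and ba is the lexicographically first length-2 string in L(P) \ L(Q).

ba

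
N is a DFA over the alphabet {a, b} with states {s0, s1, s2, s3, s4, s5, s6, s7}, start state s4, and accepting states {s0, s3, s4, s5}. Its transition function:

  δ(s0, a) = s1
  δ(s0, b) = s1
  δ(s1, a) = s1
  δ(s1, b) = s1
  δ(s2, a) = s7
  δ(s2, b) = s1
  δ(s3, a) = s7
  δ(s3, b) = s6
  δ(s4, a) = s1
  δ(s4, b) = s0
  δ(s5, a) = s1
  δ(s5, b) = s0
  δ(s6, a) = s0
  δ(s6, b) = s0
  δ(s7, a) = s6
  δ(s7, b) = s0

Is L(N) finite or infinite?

finite

The useful states (reachable from s4 and able to reach an accepting state) are {s0, s4}.
Restricted to these states the transition graph has no cycle, so every accepting path has bounded length and L is finite.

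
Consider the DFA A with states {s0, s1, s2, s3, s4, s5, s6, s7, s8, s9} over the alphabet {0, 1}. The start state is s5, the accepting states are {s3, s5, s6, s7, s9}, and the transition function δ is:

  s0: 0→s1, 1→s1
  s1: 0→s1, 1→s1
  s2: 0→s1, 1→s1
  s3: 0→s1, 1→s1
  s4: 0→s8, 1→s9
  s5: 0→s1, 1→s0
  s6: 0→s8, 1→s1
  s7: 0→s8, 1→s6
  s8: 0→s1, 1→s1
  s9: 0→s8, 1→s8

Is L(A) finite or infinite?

finite

The useful states (reachable from s5 and able to reach an accepting state) are {s5}.
Restricted to these states the transition graph has no cycle, so every accepting path has bounded length and L is finite.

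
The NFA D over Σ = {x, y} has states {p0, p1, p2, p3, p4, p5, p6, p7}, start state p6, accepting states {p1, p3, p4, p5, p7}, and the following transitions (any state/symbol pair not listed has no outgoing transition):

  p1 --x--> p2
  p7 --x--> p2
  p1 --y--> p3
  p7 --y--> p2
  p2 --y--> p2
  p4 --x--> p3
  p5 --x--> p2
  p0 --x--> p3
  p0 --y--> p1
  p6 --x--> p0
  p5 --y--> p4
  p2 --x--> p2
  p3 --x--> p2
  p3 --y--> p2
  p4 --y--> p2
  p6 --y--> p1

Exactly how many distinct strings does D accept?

5

The useful subgraph on states {p0, p1, p3, p6} is acyclic, so L(D) is finite; the longest accepting path visits 4 useful states, giving maximum string length 3.
Counting accepting paths from p6 by length: 1 of length 1, 3 of length 2, 1 of length 3. Total 5.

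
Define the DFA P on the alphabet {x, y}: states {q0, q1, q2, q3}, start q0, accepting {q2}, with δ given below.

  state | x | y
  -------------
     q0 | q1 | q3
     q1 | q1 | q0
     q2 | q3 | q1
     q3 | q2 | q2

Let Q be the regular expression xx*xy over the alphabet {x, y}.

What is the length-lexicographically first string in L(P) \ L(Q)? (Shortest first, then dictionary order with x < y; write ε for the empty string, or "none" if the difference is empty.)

yx

The string yx is accepted by P but not by Q.
No shorter string lies in the difference, and yx is the lexicographically first length-2 string in L(P) \ L(Q).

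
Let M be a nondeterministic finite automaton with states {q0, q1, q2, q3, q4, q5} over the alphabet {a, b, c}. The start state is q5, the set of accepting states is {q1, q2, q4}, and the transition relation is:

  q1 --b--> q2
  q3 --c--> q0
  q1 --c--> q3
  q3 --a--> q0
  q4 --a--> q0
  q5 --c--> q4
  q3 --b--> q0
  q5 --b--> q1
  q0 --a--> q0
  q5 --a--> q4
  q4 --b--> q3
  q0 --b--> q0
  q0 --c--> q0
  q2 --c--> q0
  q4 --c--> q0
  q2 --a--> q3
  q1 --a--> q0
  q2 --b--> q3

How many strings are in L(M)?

The useful subgraph on states {q1, q2, q4, q5} is acyclic, so L(M) is finite; the longest accepting path visits 3 useful states, giving maximum string length 2.
Counting accepting paths from q5 by length: 3 of length 1, 1 of length 2. Total 4.

4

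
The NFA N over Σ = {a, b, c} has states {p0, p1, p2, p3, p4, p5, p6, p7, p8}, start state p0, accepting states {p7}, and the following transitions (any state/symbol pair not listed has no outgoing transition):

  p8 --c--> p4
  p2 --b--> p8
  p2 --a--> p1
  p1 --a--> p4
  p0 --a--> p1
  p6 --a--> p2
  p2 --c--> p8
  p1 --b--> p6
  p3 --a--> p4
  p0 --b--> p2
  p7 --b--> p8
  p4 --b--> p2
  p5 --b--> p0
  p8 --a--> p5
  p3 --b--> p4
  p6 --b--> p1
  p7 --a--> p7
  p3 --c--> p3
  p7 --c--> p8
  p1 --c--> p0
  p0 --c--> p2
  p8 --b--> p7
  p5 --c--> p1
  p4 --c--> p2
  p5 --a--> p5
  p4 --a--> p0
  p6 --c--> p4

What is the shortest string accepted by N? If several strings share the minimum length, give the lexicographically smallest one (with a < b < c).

A breadth-first search from p0 reaches an accepting state first via the path p0 → p2 → p8 → p7 on input bbb.
No string of length < 3 is accepted (BFS exhausts all shorter strings without reaching an accepting state), and bbb is the lexicographically least accepting string of length 3.

bbb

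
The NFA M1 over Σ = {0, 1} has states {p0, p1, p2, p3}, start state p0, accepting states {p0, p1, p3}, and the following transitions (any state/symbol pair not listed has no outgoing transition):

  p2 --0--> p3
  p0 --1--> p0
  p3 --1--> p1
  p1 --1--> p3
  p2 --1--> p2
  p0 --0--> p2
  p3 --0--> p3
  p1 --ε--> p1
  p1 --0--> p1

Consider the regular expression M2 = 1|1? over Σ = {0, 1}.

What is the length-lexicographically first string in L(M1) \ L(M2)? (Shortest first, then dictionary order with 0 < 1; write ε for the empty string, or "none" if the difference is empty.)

00

The string 00 is accepted by M1 but not by M2.
No shorter string lies in the difference, and 00 is the lexicographically first length-2 string in L(M1) \ L(M2).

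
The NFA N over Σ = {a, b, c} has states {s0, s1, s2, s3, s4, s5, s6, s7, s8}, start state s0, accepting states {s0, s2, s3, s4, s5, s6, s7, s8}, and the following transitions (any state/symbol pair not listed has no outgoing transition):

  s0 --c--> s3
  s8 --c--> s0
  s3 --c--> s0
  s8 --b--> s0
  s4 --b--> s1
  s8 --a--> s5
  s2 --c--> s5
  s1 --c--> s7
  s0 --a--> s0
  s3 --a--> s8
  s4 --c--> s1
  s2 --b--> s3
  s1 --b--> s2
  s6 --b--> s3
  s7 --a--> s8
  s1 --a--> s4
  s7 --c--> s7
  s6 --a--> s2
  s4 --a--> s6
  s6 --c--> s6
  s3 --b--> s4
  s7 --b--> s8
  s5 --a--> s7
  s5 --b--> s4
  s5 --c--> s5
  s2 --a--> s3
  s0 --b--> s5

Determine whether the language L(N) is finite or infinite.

infinite

State s0 is reachable from the start and can reach an accepting state, and it lies on the cycle s0 → s0.
Traversing that cycle any number of times yields accepted strings of unbounded length, so the language is infinite.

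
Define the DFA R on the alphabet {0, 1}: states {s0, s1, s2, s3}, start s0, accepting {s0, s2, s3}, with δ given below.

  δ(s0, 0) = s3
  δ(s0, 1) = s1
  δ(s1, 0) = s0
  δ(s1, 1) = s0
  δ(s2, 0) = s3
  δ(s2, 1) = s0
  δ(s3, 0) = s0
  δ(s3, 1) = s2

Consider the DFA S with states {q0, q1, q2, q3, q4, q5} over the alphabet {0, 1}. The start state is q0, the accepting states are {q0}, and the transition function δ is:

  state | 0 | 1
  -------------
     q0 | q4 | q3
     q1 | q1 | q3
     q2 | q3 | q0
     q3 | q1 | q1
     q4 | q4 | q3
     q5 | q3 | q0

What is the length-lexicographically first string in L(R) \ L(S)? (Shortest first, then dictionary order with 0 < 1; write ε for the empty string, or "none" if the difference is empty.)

0

The string 0 is accepted by R but not by S.
No shorter string lies in the difference, and 0 is the lexicographically first length-1 string in L(R) \ L(S).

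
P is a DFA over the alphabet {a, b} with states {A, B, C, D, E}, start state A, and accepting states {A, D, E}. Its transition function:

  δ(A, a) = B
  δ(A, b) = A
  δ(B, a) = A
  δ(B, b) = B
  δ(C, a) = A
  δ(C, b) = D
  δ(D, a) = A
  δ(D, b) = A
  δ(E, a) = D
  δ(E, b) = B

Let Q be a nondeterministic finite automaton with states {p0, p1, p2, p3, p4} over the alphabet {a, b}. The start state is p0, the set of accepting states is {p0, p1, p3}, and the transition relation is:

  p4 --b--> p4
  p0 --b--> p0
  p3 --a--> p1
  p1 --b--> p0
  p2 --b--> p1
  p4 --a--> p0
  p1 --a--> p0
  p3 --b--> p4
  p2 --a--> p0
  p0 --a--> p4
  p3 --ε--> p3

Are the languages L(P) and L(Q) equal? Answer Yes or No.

Yes

Exploring the product automaton P × Q from the start pair (A, p0), following both machines on each input symbol, reaches 2 state pairs: (A, p0), (B, p4).
P accepts in {A, D, E} and Q accepts in {p0, p1, p3}. In every reachable pair the two components are either both accepting — (A, p0) — or both non-accepting, so no string is accepted by exactly one of the machines: L(P) \ L(Q) and L(Q) \ L(P) are both empty.
Hence every string is accepted by P iff it is accepted by Q, and the two languages coincide.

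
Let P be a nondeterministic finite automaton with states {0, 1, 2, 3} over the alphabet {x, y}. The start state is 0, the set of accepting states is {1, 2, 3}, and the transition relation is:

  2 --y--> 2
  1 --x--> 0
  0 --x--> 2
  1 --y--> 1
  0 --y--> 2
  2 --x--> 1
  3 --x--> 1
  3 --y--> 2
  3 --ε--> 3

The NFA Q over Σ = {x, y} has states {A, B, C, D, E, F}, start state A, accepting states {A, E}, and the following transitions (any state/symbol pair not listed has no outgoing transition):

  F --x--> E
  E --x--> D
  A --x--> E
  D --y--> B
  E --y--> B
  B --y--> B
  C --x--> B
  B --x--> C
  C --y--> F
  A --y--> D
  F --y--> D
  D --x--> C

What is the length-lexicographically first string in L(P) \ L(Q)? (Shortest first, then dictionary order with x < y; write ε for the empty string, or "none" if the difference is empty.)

y

The string y is accepted by P but not by Q.
No shorter string lies in the difference, and y is the lexicographically first length-1 string in L(P) \ L(Q).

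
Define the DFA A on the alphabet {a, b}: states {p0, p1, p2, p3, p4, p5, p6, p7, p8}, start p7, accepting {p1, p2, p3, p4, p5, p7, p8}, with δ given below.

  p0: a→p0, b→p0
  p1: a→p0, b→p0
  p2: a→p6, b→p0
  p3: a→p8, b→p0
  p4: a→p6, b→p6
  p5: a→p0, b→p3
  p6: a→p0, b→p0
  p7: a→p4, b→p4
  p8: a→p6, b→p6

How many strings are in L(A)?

The useful subgraph on states {p4, p7} is acyclic, so L(A) is finite; the longest accepting path visits 2 useful states, giving maximum string length 1.
Counting accepting paths from p7 by length: 1 of length 0, 2 of length 1. Total 3.

3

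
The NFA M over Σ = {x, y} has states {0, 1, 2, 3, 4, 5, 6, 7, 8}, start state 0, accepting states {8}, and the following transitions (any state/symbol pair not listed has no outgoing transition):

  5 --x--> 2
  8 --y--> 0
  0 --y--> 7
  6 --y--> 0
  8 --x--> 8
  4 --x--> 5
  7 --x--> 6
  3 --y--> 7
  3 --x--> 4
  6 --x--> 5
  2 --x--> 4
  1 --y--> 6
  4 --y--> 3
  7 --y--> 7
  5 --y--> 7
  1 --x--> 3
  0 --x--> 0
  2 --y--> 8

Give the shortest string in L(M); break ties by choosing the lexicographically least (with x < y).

yxxxy

A breadth-first search from 0 reaches an accepting state first via the path 0 → 7 → 6 → 5 → 2 → 8 on input yxxxy.
No string of length < 5 is accepted (BFS exhausts all shorter strings without reaching an accepting state), and yxxxy is the lexicographically least accepting string of length 5.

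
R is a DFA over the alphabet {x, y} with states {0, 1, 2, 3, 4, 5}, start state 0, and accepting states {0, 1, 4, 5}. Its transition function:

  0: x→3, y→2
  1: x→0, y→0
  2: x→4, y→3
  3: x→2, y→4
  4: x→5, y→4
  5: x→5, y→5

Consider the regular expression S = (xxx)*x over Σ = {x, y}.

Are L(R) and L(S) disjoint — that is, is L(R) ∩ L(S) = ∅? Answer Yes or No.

The string xxxx is accepted by both R and S.
Hence L(R) ∩ L(S) ≠ ∅.

No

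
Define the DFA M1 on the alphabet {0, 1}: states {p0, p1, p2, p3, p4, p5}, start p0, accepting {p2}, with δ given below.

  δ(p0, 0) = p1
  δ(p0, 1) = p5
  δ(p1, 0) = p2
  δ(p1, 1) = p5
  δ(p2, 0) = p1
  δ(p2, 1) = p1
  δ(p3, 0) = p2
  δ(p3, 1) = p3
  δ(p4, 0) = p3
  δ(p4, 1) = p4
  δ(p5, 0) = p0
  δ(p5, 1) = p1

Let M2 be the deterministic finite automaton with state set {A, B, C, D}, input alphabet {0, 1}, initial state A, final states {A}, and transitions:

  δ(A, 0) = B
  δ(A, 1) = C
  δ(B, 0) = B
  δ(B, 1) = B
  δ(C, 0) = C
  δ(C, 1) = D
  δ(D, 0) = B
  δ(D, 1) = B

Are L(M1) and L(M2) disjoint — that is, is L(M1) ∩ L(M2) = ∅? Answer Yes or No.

Exploring the product automaton M1 × M2 from the start pair (p0, A), following both machines on each input symbol, reaches 11 state pairs: (p0, A), (p1, B), (p5, C), (p2, B), (p5, B), (p0, C), (p1, D), (p0, B), (p1, C), (p5, D), (p2, C).
M1 accepts in {p2} and M2 accepts in {A}; no reachable pair has both components accepting, so no string drives both machines to acceptance simultaneously and L(M1) ∩ L(M2) = ∅.
So no string is accepted by both, and the intersection is empty.

Yes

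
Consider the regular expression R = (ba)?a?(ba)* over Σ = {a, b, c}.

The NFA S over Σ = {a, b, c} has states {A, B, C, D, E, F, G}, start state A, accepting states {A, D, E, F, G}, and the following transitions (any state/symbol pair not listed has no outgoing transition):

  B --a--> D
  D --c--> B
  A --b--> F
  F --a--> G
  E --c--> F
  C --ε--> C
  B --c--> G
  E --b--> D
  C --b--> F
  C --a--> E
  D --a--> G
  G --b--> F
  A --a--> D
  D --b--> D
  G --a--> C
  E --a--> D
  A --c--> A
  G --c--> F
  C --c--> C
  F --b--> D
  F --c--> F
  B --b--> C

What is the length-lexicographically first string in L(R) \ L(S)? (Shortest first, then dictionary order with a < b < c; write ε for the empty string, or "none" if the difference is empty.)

The string baa is accepted by R but not by S.
No shorter string lies in the difference, and baa is the lexicographically first length-3 string in L(R) \ L(S).

baa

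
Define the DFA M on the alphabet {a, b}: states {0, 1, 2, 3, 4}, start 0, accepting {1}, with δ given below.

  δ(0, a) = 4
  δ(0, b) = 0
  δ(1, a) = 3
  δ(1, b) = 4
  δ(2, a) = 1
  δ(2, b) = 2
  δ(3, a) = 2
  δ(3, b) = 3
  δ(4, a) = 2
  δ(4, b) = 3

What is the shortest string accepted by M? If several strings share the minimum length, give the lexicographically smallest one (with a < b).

A breadth-first search from 0 reaches an accepting state first via the path 0 → 4 → 2 → 1 on input aaa.
No string of length < 3 is accepted (BFS exhausts all shorter strings without reaching an accepting state), and aaa is the lexicographically least accepting string of length 3.

aaa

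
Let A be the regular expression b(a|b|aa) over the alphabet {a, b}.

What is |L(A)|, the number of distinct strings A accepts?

The expression has no Kleene star, so L(A) is finite. Expanding the alternatives gives {ba, bb, baa}.
That is 2 of length 2, 1 of length 3: 3 strings in all.

3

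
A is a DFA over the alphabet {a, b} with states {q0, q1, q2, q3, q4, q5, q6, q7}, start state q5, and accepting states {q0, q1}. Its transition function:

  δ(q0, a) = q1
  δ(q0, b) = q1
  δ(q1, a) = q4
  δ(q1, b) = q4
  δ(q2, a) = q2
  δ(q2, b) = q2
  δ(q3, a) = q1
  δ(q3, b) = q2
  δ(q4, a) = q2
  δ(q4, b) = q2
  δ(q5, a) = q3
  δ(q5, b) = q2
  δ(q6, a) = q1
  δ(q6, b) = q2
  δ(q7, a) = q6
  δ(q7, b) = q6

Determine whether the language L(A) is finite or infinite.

The useful states (reachable from q5 and able to reach an accepting state) are {q1, q3, q5}.
Restricted to these states the transition graph has no cycle, so every accepting path has bounded length and L is finite.

finite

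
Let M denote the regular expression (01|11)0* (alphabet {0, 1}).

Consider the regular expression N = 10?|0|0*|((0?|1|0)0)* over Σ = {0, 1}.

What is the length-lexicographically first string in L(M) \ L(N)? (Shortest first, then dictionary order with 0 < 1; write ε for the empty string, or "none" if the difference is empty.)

The string 01 is accepted by M but not by N.
No shorter string lies in the difference, and 01 is the lexicographically first length-2 string in L(M) \ L(N).

01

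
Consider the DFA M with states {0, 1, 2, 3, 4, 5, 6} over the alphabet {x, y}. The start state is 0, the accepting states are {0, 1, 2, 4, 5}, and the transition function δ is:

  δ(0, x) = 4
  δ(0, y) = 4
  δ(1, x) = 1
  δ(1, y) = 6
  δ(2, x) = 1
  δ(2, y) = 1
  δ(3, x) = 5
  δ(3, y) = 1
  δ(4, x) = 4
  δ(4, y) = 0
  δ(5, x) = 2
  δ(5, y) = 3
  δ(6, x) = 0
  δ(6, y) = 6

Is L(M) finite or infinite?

State 0 is reachable from the start and can reach an accepting state, and it lies on the cycle 0 → 4 → 0.
Traversing that cycle any number of times yields accepted strings of unbounded length, so the language is infinite.

infinite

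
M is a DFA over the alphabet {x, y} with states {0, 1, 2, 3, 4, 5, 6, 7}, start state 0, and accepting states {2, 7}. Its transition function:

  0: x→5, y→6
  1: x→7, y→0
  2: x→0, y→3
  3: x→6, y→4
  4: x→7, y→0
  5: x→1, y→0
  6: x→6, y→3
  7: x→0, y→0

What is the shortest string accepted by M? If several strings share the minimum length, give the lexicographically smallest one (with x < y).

xxx

A breadth-first search from 0 reaches an accepting state first via the path 0 → 5 → 1 → 7 on input xxx.
No string of length < 3 is accepted (BFS exhausts all shorter strings without reaching an accepting state), and xxx is the lexicographically least accepting string of length 3.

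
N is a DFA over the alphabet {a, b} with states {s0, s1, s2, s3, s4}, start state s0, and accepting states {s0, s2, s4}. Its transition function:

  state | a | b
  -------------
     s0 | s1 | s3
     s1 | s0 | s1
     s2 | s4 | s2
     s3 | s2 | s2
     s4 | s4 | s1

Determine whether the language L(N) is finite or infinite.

infinite

State s0 is reachable from the start and can reach an accepting state, and it lies on the cycle s0 → s1 → s0.
Traversing that cycle any number of times yields accepted strings of unbounded length, so the language is infinite.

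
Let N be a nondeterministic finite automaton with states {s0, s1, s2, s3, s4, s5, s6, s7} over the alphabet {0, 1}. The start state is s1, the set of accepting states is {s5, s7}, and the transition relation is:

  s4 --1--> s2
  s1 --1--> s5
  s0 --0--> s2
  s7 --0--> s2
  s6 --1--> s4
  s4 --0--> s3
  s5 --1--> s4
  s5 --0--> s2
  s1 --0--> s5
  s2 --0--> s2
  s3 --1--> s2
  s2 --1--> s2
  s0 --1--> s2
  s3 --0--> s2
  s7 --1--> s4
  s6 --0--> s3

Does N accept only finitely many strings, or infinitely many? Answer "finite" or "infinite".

The useful states (reachable from s1 and able to reach an accepting state) are {s1, s5}.
Restricted to these states the transition graph has no cycle, so every accepting path has bounded length and L is finite.

finite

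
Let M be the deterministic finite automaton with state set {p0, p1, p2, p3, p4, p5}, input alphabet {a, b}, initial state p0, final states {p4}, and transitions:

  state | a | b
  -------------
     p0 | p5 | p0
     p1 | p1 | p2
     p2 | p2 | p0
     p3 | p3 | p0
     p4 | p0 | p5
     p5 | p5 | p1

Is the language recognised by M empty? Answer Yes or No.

Yes

The states reachable from the start state are {p0, p1, p2, p5}.
None of the accepting states {p4} is reachable, so no string is accepted and L(M) = ∅.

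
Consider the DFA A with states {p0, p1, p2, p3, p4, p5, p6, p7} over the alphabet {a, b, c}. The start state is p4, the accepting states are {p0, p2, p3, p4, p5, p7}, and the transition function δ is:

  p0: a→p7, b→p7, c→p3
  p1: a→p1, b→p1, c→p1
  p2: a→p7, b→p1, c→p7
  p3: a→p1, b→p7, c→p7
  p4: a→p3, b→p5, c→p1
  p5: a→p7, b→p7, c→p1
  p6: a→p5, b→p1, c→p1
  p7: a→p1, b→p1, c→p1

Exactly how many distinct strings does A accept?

7

The useful subgraph on states {p3, p4, p5, p7} is acyclic, so L(A) is finite; the longest accepting path visits 3 useful states, giving maximum string length 2.
Counting accepting paths from p4 by length: 1 of length 0, 2 of length 1, 4 of length 2. Total 7.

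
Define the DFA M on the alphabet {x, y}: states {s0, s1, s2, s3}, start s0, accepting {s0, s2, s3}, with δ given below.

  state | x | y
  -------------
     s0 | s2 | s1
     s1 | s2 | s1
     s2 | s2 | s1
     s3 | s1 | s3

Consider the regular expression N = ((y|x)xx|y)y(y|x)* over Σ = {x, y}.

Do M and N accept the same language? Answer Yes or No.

No

The empty string ε is accepted by M but rejected by N.
So L(M) ≠ L(N).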